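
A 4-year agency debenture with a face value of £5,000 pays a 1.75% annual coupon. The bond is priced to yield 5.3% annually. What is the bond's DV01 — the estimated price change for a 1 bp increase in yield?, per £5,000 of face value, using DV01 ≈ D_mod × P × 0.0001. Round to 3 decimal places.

Periodic yield y = 0.053.
  t   CF        PV=CF/(1+0.053)^t    t·PV
  1        87.50        83.0959        83.0959
  2        87.50        78.9135       157.8270
  3        87.50        74.9416       224.8248
  4     5,087.50     4,138.0043    16,552.0172
  Σ                  4,374.9553    17,017.7649
P = 4,374.9553; D_Mac = 3.88981 yrs; D_mod = 3.69403 yrs.
DV01 ≈ 3.69403 × 4,374.9553 × 0.0001 = 1.616122.

£1.616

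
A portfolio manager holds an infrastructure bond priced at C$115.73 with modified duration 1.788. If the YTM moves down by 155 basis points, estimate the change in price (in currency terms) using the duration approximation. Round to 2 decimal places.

+C$3.21

Duration approximation: ΔP/P ≈ -D_mod · Δy = -1.788 × (-0.0155) = +0.027714.
ΔP ≈ 115.73 × (+0.027714) = +3.20734122.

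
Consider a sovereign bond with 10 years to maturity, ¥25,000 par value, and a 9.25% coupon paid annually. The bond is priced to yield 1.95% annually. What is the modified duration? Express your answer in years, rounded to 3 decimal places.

7.512 years

Periodic yield y = 0.0195. First find Macaulay duration:
  t   CF        PV=CF/(1+0.0195)^t    t·PV
  1     2,312.50     2,268.2688     2,268.2688
  2     2,312.50     2,224.8835     4,449.7671
  3     2,312.50     2,182.3281     6,546.9844
  4     2,312.50     2,140.5867     8,562.3468
  5     2,312.50     2,099.6436    10,498.2182
  6     2,312.50     2,059.4837    12,356.9022
  7     2,312.50     2,020.0919    14,140.6434
  8     2,312.50     1,981.4536    15,851.6286
  9     2,312.50     1,943.5543    17,491.9884
  10   27,312.50    22,515.8918   225,158.9181
  Σ                 41,436.1860   317,325.6659
P = 41,436.1860; Macaulay duration = 317,325.6659 / 41,436.1860 = 7.65818 years.
Modified duration = D_Mac / (1 + y) = 7.65818 / 1.0195 = 7.51170 years.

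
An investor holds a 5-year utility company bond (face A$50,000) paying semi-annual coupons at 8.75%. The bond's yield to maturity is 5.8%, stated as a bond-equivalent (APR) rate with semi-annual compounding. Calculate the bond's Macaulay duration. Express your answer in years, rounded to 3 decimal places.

4.212 years

Periodic yield y = 0.029. Discount each cash flow and weight by its period:
  t   CF        PV=CF/(1+0.029)^t    t·PV
  1     2,187.50     2,125.8503     2,125.8503
  2     2,187.50     2,065.9381     4,131.8763
  3     2,187.50     2,007.7144     6,023.1432
  4     2,187.50     1,951.1316     7,804.5264
  5     2,187.50     1,896.1434     9,480.7172
  6     2,187.50     1,842.7050    11,056.2300
  7     2,187.50     1,790.7726    12,535.4081
  8     2,187.50     1,740.3038    13,922.4302
  9     2,187.50     1,691.2573    15,221.3159
  10   52,187.50    39,211.4358   392,114.3581
  Σ                 56,323.2524   474,415.8558
Price P = Σ PV = 56,323.2524.
Macaulay duration = Σ(t·PV) / P = 474,415.8558 / 56,323.2524 = 8.42309 half-year periods.
In years: 8.42309 / 2 = 4.21155 years.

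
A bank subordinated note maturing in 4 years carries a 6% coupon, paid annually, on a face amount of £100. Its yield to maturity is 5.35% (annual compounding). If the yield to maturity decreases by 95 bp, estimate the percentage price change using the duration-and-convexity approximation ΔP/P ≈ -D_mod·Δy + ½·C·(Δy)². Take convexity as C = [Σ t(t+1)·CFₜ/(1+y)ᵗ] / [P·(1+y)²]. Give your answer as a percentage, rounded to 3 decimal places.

+3.388%

With y = 0.0535:
  t   CF        PV=CF/(1+0.0535)^t    t·PV        t(t+1)·PV
  1         6.00         5.6953         5.6953          11.3906
  2         6.00         5.4061        10.8122          32.4365
  3         6.00         5.1315        15.3946          61.5785
  4       106.00        86.0533       344.2133       1,721.0667
  Σ                    102.2863       376.1154       1,826.4722
P = 102.2863; D_Mac = 3.67709 yrs; D_mod = 3.49035 yrs; C = 16.08891.
Duration effect: -3.49035 × (-0.0095) = +0.033158
Convexity effect: 0.5 × 16.08891 × (-0.0095)² = +0.0007260
ΔP/P ≈ +0.033158 + 0.0007260 = +0.033884 = +3.3884%.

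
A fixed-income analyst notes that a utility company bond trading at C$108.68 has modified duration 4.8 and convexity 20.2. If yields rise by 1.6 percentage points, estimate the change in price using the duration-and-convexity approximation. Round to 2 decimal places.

-C$8.07

Duration effect: -D_mod·Δy = -4.8 × (+0.016) = -0.076800
Convexity effect: ½·C·(Δy)² = 0.5 × 20.2 × (0.016)² = +0.0025856
ΔP/P ≈ -0.076800 + 0.0025856 = -0.0742144
ΔP ≈ 108.68 × (-0.0742144) = -8.065620992.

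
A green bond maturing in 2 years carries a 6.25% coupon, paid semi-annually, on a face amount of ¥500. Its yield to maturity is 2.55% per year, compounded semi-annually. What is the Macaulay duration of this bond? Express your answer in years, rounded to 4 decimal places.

1.9143 years

Periodic yield y = 0.01275. Discount each cash flow and weight by its period:
  t   CF        PV=CF/(1+0.01275)^t    t·PV
  1       15.625        15.4283        15.4283
  2       15.625        15.2341        30.4681
  3       15.625        15.0423        45.1268
  4      515.625       490.1454     1,960.5817
  Σ                    535.8500     2,051.6049
Price P = Σ PV = 535.8500.
Macaulay duration = Σ(t·PV) / P = 2,051.6049 / 535.8500 = 3.82869 half-year periods.
In years: 3.82869 / 2 = 1.91435 years.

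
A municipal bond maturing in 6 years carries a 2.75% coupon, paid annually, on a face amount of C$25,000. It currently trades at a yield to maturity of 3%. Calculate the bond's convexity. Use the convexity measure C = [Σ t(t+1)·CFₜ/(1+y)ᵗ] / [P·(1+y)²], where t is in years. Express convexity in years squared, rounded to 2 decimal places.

With y = 0.03:
  t   CF        PV=CF/(1+0.03)^t    t·PV        t(t+1)·PV
  1       687.50       667.4757       667.4757       1,334.9515
  2       687.50       648.0347     1,296.0694       3,888.2081
  3       687.50       629.1599     1,887.4797       7,549.9187
  4       687.50       610.8348     2,443.3394      12,216.6969
  5       687.50       593.0435     2,965.2177      17,791.3062
  6    25,687.50    21,512.8768   129,077.2611     903,540.8274
  Σ                 24,661.4255   138,336.8429     946,321.9088
P = 24,661.4255.
Convexity = Σ t(t+1)·PV / [P·(1+y)²] = 946,321.9088 / (24,661.4255 × 1.060900) = 36.16981.

36.17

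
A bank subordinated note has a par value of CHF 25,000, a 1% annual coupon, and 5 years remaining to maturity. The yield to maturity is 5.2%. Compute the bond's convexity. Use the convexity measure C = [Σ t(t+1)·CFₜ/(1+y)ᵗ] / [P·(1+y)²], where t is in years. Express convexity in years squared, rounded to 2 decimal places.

26.31

With y = 0.052:
  t   CF        PV=CF/(1+0.052)^t    t·PV        t(t+1)·PV
  1       250.00       237.6426       237.6426         475.2852
  2       250.00       225.8960       451.7920       1,355.3760
  3       250.00       214.7300       644.1901       2,576.7604
  4       250.00       204.1160       816.4640       4,082.3200
  5    25,250.00    19,596.6882    97,983.4412     587,900.6469
  Σ                 20,479.0728   100,133.5298     596,390.3884
P = 20,479.0728.
Convexity = Σ t(t+1)·PV / [P·(1+y)²] = 596,390.3884 / (20,479.0728 × 1.106704) = 26.31412.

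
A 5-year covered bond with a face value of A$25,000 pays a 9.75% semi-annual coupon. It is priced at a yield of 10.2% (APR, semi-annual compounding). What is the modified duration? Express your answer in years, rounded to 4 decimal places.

3.8672 years

Periodic yield y = 0.051. First find Macaulay duration:
  t   CF        PV=CF/(1+0.051)^t    t·PV
  1     1,218.75     1,159.6099     1,159.6099
  2     1,218.75     1,103.3396     2,206.6792
  3     1,218.75     1,049.7998     3,149.3994
  4     1,218.75       998.8580     3,995.4321
  5     1,218.75       950.3882     4,751.9411
  6     1,218.75       904.2704     5,425.6226
  7     1,218.75       860.3905     6,022.7336
  8     1,218.75       818.6399     6,549.1191
  9     1,218.75       778.9152     7,010.2369
  10   26,218.75    15,943.5424   159,435.4244
  Σ                 24,567.7540   199,706.1983
P = 24,567.7540; Macaulay duration = 199,706.1983 / 24,567.7540 = 8.12879 half-year periods = 4.06440 years.
Modified duration = D_Mac / (1 + y) = 4.06440 / 1.051 = 3.86717 years.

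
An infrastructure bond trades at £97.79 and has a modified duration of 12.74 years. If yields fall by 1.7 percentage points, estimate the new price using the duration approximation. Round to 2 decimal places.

Duration approximation: ΔP/P ≈ -D_mod · Δy = -12.74 × (-0.017) = +0.216580.
New price ≈ 97.79 × (1 + 0.216580) = 118.9693582.

£118.97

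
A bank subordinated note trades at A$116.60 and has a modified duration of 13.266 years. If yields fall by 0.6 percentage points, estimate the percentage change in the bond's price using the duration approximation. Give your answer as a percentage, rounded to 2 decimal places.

Duration approximation: ΔP/P ≈ -D_mod · Δy = -13.266 × (-0.006) = +0.079596.
As a percentage: +7.9596%.

+7.96%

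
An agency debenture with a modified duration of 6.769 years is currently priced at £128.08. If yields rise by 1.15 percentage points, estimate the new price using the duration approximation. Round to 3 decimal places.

£118.110

Duration approximation: ΔP/P ≈ -D_mod · Δy = -6.769 × (+0.0115) = -0.0778435.
New price ≈ 128.08 × (1 - 0.0778435) = 118.10980452.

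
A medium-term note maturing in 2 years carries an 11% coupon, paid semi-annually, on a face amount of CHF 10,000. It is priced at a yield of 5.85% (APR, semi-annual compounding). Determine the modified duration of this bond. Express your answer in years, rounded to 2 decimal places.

Periodic yield y = 0.02925. First find Macaulay duration:
  t   CF        PV=CF/(1+0.02925)^t    t·PV
  1       550.00       534.3697       534.3697
  2       550.00       519.1836     1,038.3671
  3       550.00       504.4290     1,513.2871
  4    10,550.00     9,400.8897    37,603.5588
  Σ                 10,958.8720    40,689.5827
P = 10,958.8720; Macaulay duration = 40,689.5827 / 10,958.8720 = 3.71294 half-year periods = 1.85647 years.
Modified duration = D_Mac / (1 + y) = 1.85647 / 1.02925 = 1.80371 years.

1.80 years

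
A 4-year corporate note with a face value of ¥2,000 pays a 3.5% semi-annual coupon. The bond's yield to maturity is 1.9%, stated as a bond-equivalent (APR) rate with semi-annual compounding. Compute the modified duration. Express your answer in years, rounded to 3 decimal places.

Periodic yield y = 0.0095. First find Macaulay duration:
  t   CF        PV=CF/(1+0.0095)^t    t·PV
  1        35.00        34.6706        34.6706
  2        35.00        34.3444        68.6887
  3        35.00        34.0212       102.0635
  4        35.00        33.7010       134.8040
  5        35.00        33.3839       166.9193
  6        35.00        33.0697       198.4181
  7        35.00        32.7585       229.3094
  8     2,035.00     1,886.7477    15,093.9815
  Σ                  2,122.6969    16,028.8551
P = 2,122.6969; Macaulay duration = 16,028.8551 / 2,122.6969 = 7.55117 half-year periods = 3.77559 years.
Modified duration = D_Mac / (1 + y) = 3.77559 / 1.0095 = 3.74006 years.

3.740 years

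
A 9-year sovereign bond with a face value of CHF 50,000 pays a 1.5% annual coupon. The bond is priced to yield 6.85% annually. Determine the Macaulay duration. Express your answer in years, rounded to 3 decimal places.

Periodic yield y = 0.0685. Discount each cash flow and weight by its year:
  t   CF        PV=CF/(1+0.0685)^t    t·PV
  1       750.00       701.9186       701.9186
  2       750.00       656.9196     1,313.8392
  3       750.00       614.8054     1,844.4162
  4       750.00       575.3911     2,301.5645
  5       750.00       538.5036     2,692.5181
  6       750.00       503.9809     3,023.8856
  7       750.00       471.6714     3,301.7001
  8       750.00       441.4333     3,531.4661
  9    50,750.00    27,955.3741   251,598.3667
  Σ                 32,459.9980   270,309.6751
Price P = Σ PV = 32,459.9980.
Macaulay duration = Σ(t·PV) / P = 270,309.6751 / 32,459.9980 = 8.32747 years.

8.327 years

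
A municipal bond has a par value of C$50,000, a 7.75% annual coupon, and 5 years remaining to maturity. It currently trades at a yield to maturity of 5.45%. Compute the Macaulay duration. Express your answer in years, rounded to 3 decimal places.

Periodic yield y = 0.0545. Discount each cash flow and weight by its year:
  t   CF        PV=CF/(1+0.0545)^t    t·PV
  1     3,875.00     3,674.7274     3,674.7274
  2     3,875.00     3,484.8055     6,969.6109
  3     3,875.00     3,304.6993     9,914.0980
  4     3,875.00     3,133.9017    12,535.6068
  5    53,875.00    41,319.4339   206,597.1695
  Σ                 54,917.5678   239,691.2126
Price P = Σ PV = 54,917.5678.
Macaulay duration = Σ(t·PV) / P = 239,691.2126 / 54,917.5678 = 4.36456 years.

4.365 years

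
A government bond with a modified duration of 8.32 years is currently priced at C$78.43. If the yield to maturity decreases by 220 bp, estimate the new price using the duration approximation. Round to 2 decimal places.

C$92.79

Duration approximation: ΔP/P ≈ -D_mod · Δy = -8.32 × (-0.022) = +0.183040.
New price ≈ 78.43 × (1 + 0.183040) = 92.7858272.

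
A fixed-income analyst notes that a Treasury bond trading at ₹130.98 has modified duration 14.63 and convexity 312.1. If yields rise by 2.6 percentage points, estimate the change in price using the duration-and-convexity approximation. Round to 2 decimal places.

-₹36.01

Duration effect: -D_mod·Δy = -14.63 × (+0.026) = -0.380380
Convexity effect: ½·C·(Δy)² = 0.5 × 312.1 × (0.026)² = +0.1054898
ΔP/P ≈ -0.380380 + 0.1054898 = -0.2748902
ΔP ≈ 130.98 × (-0.2748902) = -36.005118396.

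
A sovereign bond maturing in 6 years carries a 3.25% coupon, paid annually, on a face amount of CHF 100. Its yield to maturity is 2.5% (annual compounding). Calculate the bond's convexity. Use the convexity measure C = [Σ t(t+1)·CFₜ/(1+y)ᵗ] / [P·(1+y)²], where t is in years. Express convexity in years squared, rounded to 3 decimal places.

With y = 0.025:
  t   CF        PV=CF/(1+0.025)^t    t·PV        t(t+1)·PV
  1         3.25         3.1707         3.1707           6.3415
  2         3.25         3.0934         6.1868          18.5604
  3         3.25         3.0179         9.0538          36.2154
  4         3.25         2.9443        11.7774          58.8868
  5         3.25         2.8725        14.3626          86.1758
  6       103.25        89.0322       534.1929       3,739.3504
  Σ                    104.1311       578.7443       3,945.5302
P = 104.1311.
Convexity = Σ t(t+1)·PV / [P·(1+y)²] = 3,945.5302 / (104.1311 × 1.050625) = 36.06428.

36.064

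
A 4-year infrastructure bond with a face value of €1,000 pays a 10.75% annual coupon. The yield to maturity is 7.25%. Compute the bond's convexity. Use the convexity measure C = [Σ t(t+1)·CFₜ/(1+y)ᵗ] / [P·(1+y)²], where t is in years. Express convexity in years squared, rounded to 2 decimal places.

14.42

With y = 0.0725:
  t   CF        PV=CF/(1+0.0725)^t    t·PV        t(t+1)·PV
  1       107.50       100.2331       100.2331         200.4662
  2       107.50        93.4574       186.9149         560.7446
  3       107.50        87.1398       261.4194       1,045.6776
  4     1,107.50       837.0560     3,348.2241      16,741.1207
  Σ                  1,117.8864     3,896.7915      18,548.0091
P = 1,117.8864.
Convexity = Σ t(t+1)·PV / [P·(1+y)²] = 18,548.0091 / (1,117.8864 × 1.150256) = 14.42464.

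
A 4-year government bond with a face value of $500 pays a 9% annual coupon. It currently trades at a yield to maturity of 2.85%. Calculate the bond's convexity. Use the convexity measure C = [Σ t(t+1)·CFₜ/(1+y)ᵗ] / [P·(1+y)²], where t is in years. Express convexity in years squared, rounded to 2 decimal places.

16.27

With y = 0.0285:
  t   CF        PV=CF/(1+0.0285)^t    t·PV        t(t+1)·PV
  1        45.00        43.7530        43.7530          87.5061
  2        45.00        42.5406        85.0813         255.2438
  3        45.00        41.3618       124.0855         496.3418
  4       545.00       487.0565     1,948.2259       9,741.1294
  Σ                    614.7120     2,201.1456      10,580.2211
P = 614.7120.
Convexity = Σ t(t+1)·PV / [P·(1+y)²] = 10,580.2211 / (614.7120 × 1.057812) = 16.27101.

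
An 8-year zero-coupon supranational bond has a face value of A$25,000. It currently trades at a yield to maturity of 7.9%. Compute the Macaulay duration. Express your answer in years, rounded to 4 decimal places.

8.0000 years

A zero-coupon bond has a single cash flow at maturity, so its Macaulay duration equals its maturity: 8 years.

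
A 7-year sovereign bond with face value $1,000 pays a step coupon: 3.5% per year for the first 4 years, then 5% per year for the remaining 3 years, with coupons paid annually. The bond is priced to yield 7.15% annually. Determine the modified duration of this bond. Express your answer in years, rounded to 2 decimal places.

5.81 years

Periodic yield y = 0.0715. First find Macaulay duration:
  t   CF        PV=CF/(1+0.0715)^t    t·PV
  1        35.00        32.6645        32.6645
  2        35.00        30.4848        60.9696
  3        35.00        28.4506        85.3518
  4        35.00        26.5521       106.2085
  5        50.00        35.4005       177.0024
  6        50.00        33.0382       198.2295
  7     1,050.00       647.5064     4,532.5449
  Σ                    834.0972     5,192.9712
P = 834.0972; Macaulay duration = 5,192.9712 / 834.0972 = 6.22586 years.
Modified duration = D_Mac / (1 + y) = 6.22586 / 1.0715 = 5.81041 years.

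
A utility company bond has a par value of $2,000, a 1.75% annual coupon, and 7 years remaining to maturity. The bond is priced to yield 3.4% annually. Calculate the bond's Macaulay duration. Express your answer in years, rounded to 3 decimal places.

6.626 years

Periodic yield y = 0.034. Discount each cash flow and weight by its year:
  t   CF        PV=CF/(1+0.034)^t    t·PV
  1        35.00        33.8491        33.8491
  2        35.00        32.7361        65.4722
  3        35.00        31.6597        94.9790
  4        35.00        30.6186       122.4746
  5        35.00        29.6118       148.0592
  6        35.00        28.6381       171.8288
  7     2,035.00     1,610.3514    11,272.4595
  Σ                  1,797.4649    11,909.1224
Price P = Σ PV = 1,797.4649.
Macaulay duration = Σ(t·PV) / P = 11,909.1224 / 1,797.4649 = 6.62551 years.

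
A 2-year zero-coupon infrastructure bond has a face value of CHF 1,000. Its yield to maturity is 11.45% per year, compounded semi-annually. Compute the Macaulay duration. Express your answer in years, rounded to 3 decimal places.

2.000 years

A zero-coupon bond has a single cash flow at maturity, so its Macaulay duration equals its maturity: 2 years.
(Equivalently: 4 semi-annual periods ÷ 2 = 2 years.)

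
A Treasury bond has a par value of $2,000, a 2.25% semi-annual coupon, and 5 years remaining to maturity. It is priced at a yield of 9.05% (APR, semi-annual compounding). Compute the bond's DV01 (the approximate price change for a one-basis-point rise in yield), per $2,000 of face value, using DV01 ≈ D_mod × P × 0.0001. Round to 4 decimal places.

$0.6583

Periodic yield y = 0.04525.
  t   CF        PV=CF/(1+0.04525)^t    t·PV
  1        22.50        21.5260        21.5260
  2        22.50        20.5941        41.1881
  3        22.50        19.7025        59.1076
  4        22.50        18.8496        75.3983
  5        22.50        18.0336        90.1678
  6        22.50        17.2529       103.5172
  7        22.50        16.5060       115.5419
  8        22.50        15.7914       126.3313
  9        22.50        15.1078       135.9701
  10    2,022.50     1,299.2322    12,992.3218
  Σ                  1,462.5959    13,761.0702
P = 1,462.5959; D_Mac = 9.40866 half-year periods = 4.70433 yrs; D_mod = 4.50068 yrs.
DV01 ≈ 4.50068 × 1,462.5959 × 0.0001 = 0.658267.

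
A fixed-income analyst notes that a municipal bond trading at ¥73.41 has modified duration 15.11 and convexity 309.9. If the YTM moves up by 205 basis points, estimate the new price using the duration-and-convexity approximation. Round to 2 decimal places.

Duration effect: -D_mod·Δy = -15.11 × (+0.0205) = -0.309755
Convexity effect: ½·C·(Δy)² = 0.5 × 309.9 × (0.0205)² = +0.0651177375
ΔP/P ≈ -0.309755 + 0.0651177375 = -0.2446372625
New price ≈ 73.41 × (1 - 0.2446372625) = 55.451178559875.

¥55.45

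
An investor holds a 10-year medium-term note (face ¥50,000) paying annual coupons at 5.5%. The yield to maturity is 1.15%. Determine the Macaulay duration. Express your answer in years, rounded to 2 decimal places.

Periodic yield y = 0.0115. Discount each cash flow and weight by its year:
  t   CF        PV=CF/(1+0.0115)^t    t·PV
  1     2,750.00     2,718.7346     2,718.7346
  2     2,750.00     2,687.8246     5,375.6491
  3     2,750.00     2,657.2660     7,971.7980
  4     2,750.00     2,627.0549    10,508.2195
  5     2,750.00     2,597.1872    12,985.9361
  6     2,750.00     2,567.6591    15,405.9549
  7     2,750.00     2,538.4668    17,769.2675
  8     2,750.00     2,509.6063    20,076.8504
  9     2,750.00     2,481.0740    22,329.6656
  10   52,750.00    47,050.4296   470,504.2957
  Σ                 70,435.3030   585,646.3715
Price P = Σ PV = 70,435.3030.
Macaulay duration = Σ(t·PV) / P = 585,646.3715 / 70,435.3030 = 8.31467 years.

8.31 years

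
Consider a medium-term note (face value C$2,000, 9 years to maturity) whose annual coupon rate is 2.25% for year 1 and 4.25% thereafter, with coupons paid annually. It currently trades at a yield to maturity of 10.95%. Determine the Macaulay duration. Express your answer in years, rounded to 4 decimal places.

Periodic yield y = 0.1095. Discount each cash flow and weight by its year:
  t   CF        PV=CF/(1+0.1095)^t    t·PV
  1        45.00        40.5588        40.5588
  2        85.00        69.0501       138.1002
  3        85.00        62.2353       186.7060
  4        85.00        56.0931       224.3725
  5        85.00        50.5571       252.7856
  6        85.00        45.5675       273.4049
  7        85.00        41.0703       287.4920
  8        85.00        37.0169       296.1355
  9     2,085.00       818.3900     7,365.5098
  Σ                  1,220.5392     9,065.0654
Price P = Σ PV = 1,220.5392.
Macaulay duration = Σ(t·PV) / P = 9,065.0654 / 1,220.5392 = 7.42710 years.

7.4271 years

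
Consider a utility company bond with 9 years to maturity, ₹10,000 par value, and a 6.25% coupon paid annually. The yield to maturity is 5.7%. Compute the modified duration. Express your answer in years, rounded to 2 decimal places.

Periodic yield y = 0.057. First find Macaulay duration:
  t   CF        PV=CF/(1+0.057)^t    t·PV
  1       625.00       591.2961       591.2961
  2       625.00       559.4098     1,118.8195
  3       625.00       529.2429     1,587.7288
  4       625.00       500.7029     2,002.8114
  5       625.00       473.7018     2,368.5092
  6       625.00       448.1569     2,688.9414
  7       625.00       423.9895     2,967.9265
  8       625.00       401.1254     3,209.0029
  9    10,625.00     6,451.4012    58,062.6111
  Σ                 10,379.0265    74,597.6470
P = 10,379.0265; Macaulay duration = 74,597.6470 / 10,379.0265 = 7.18735 years.
Modified duration = D_Mac / (1 + y) = 7.18735 / 1.057 = 6.79976 years.

6.80 years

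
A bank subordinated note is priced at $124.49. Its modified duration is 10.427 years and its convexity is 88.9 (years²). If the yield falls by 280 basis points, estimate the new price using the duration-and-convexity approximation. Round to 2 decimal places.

$165.17

Duration effect: -D_mod·Δy = -10.427 × (-0.028) = +0.291956
Convexity effect: ½·C·(Δy)² = 0.5 × 88.9 × (-0.028)² = +0.0348488
ΔP/P ≈ +0.291956 + 0.0348488 = +0.3268048
New price ≈ 124.49 × (1 + 0.3268048) = 165.173929552.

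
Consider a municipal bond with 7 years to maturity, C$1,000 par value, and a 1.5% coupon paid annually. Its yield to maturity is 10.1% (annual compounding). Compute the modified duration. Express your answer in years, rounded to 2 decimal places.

5.97 years

Periodic yield y = 0.101. First find Macaulay duration:
  t   CF        PV=CF/(1+0.101)^t    t·PV
  1        15.00        13.6240        13.6240
  2        15.00        12.3742        24.7484
  3        15.00        11.2390        33.7171
  4        15.00        10.2080        40.8321
  5        15.00         9.2716        46.3580
  6        15.00         8.4211        50.5264
  7     1,015.00       517.5530     3,622.8708
  Σ                    582.6909     3,832.6769
P = 582.6909; Macaulay duration = 3,832.6769 / 582.6909 = 6.57755 years.
Modified duration = D_Mac / (1 + y) = 6.57755 / 1.101 = 5.97416 years.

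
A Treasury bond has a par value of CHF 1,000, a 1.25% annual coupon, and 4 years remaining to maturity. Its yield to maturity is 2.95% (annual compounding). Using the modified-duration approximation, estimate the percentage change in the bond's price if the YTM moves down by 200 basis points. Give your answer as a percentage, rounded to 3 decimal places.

Periodic yield y = 0.0295. Modified duration first:
  t   CF        PV=CF/(1+0.0295)^t    t·PV
  1        12.50        12.1418        12.1418
  2        12.50        11.7939        23.5878
  3        12.50        11.4559        34.3678
  4     1,012.50       901.3420     3,605.3682
  Σ                    936.7337     3,675.4656
P = 936.7337; D_Mac = 3.92370 yrs; D_mod = 3.92370/(1+0.0295) = 3.81127 yrs.
ΔP/P ≈ -D_mod · Δy = -3.81127 × (-0.02) = +0.076225 = +7.6225%.

+7.623%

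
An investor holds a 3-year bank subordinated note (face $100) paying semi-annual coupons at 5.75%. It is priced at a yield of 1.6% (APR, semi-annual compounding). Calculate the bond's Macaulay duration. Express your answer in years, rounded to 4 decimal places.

Periodic yield y = 0.008. Discount each cash flow and weight by its period:
  t   CF        PV=CF/(1+0.008)^t    t·PV
  1        2.875         2.8522         2.8522
  2        2.875         2.8295         5.6591
  3        2.875         2.8071         8.4213
  4        2.875         2.7848        11.1392
  5        2.875         2.7627        13.8135
  6      102.875        98.0724       588.4342
  Σ                    112.1087       630.3195
Price P = Σ PV = 112.1087.
Macaulay duration = Σ(t·PV) / P = 630.3195 / 112.1087 = 5.62240 half-year periods.
In years: 5.62240 / 2 = 2.81120 years.

2.8112 years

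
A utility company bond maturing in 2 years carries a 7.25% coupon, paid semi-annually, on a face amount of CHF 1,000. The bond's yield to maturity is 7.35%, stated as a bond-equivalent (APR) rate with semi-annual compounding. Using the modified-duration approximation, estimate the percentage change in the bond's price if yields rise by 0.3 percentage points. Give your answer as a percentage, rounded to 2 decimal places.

-0.55%

Periodic yield y = 0.03675. Modified duration first:
  t   CF        PV=CF/(1+0.03675)^t    t·PV
  1        36.25        34.9650        34.9650
  2        36.25        33.7256        67.4512
  3        36.25        32.5301        97.5904
  4     1,036.25       896.9503     3,587.8011
  Σ                    998.1711     3,787.8078
P = 998.1711; D_Mac = 3.79475 half-year periods = 1.89737 yrs; D_mod = 1.89737/(1+0.03675) = 1.83012 yrs.
ΔP/P ≈ -D_mod · Δy = -1.83012 × (+0.003) = -0.005490 = -0.5490%.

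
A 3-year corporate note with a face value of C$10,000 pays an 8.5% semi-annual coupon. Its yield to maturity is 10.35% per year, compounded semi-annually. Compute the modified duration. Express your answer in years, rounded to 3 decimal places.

2.569 years

Periodic yield y = 0.05175. First find Macaulay duration:
  t   CF        PV=CF/(1+0.05175)^t    t·PV
  1       425.00       404.0884       404.0884
  2       425.00       384.2058       768.4116
  3       425.00       365.3014     1,095.9043
  4       425.00       347.3272     1,389.3090
  5       425.00       330.2375     1,651.1873
  6    10,425.00     7,701.9543    46,211.7260
  Σ                  9,533.1147    51,520.6265
P = 9,533.1147; Macaulay duration = 51,520.6265 / 9,533.1147 = 5.40439 half-year periods = 2.70219 years.
Modified duration = D_Mac / (1 + y) = 2.70219 / 1.05175 = 2.56923 years.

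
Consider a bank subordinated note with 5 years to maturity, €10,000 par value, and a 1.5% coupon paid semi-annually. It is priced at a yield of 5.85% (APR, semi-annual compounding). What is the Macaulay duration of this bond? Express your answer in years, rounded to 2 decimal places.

Periodic yield y = 0.02925. Discount each cash flow and weight by its period:
  t   CF        PV=CF/(1+0.02925)^t    t·PV
  1        75.00        72.8686        72.8686
  2        75.00        70.7978       141.5955
  3        75.00        68.7858       206.3573
  4        75.00        66.8310       267.3239
  5        75.00        64.9317       324.6586
  6        75.00        63.0864       378.5186
  7        75.00        61.2936       429.0552
  8        75.00        59.5517       476.4137
  9        75.00        57.8593       520.7339
  10   10,075.00     7,551.5534    75,515.5341
  Σ                  8,137.5593    78,333.0594
Price P = Σ PV = 8,137.5593.
Macaulay duration = Σ(t·PV) / P = 78,333.0594 / 8,137.5593 = 9.62611 half-year periods.
In years: 9.62611 / 2 = 4.81306 years.

4.81 years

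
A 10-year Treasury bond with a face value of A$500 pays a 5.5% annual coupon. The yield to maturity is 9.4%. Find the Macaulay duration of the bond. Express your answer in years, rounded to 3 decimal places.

Periodic yield y = 0.094. Discount each cash flow and weight by its year:
  t   CF        PV=CF/(1+0.094)^t    t·PV
  1        27.50        25.1371        25.1371
  2        27.50        22.9773        45.9545
  3        27.50        21.0030        63.0089
  4        27.50        19.1983        76.7933
  5        27.50        17.5487        87.7437
  6        27.50        16.0409        96.2454
  7        27.50        14.6626       102.6383
  8        27.50        13.4028       107.2220
  9        27.50        12.2511       110.2603
  10      527.50       214.8074     2,148.0740
  Σ                    377.0292     2,863.0777
Price P = Σ PV = 377.0292.
Macaulay duration = Σ(t·PV) / P = 2,863.0777 / 377.0292 = 7.59378 years.

7.594 years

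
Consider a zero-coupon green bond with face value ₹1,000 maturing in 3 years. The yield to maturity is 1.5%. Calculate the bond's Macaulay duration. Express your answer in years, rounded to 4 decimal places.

3.0000 years

A zero-coupon bond has a single cash flow at maturity, so its Macaulay duration equals its maturity: 3 years.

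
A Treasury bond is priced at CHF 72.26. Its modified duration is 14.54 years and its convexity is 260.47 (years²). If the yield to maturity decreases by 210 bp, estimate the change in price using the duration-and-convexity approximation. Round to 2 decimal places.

+CHF 26.21

Duration effect: -D_mod·Δy = -14.54 × (-0.021) = +0.305340
Convexity effect: ½·C·(Δy)² = 0.5 × 260.47 × (-0.021)² = +0.057433635
ΔP/P ≈ +0.305340 + 0.057433635 = +0.362773635
ΔP ≈ 72.26 × (+0.362773635) = +26.2140228651.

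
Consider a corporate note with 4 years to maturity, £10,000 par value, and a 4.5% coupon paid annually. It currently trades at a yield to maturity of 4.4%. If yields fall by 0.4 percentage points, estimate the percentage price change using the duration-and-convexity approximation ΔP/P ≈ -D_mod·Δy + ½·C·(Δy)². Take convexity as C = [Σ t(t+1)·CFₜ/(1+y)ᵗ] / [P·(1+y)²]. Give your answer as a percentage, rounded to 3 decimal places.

With y = 0.044:
  t   CF        PV=CF/(1+0.044)^t    t·PV        t(t+1)·PV
  1       450.00       431.0345       431.0345         862.0690
  2       450.00       412.8683       825.7366       2,477.2097
  3       450.00       395.4677     1,186.4031       4,745.6124
  4    10,450.00     8,796.5889    35,186.3556     175,931.7779
  Σ                 10,035.9594    37,629.5297     184,016.6689
P = 10,035.9594; D_Mac = 3.74947 yrs; D_mod = 3.59145 yrs; C = 16.82276.
Duration effect: -3.59145 × (-0.004) = +0.014366
Convexity effect: 0.5 × 16.82276 × (-0.004)² = +0.0001346
ΔP/P ≈ +0.014366 + 0.0001346 = +0.014500 = +1.4500%.

+1.450%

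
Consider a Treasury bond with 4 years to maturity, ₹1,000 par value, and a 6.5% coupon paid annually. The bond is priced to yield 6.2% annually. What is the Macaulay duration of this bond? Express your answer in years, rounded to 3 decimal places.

Periodic yield y = 0.062. Discount each cash flow and weight by its year:
  t   CF        PV=CF/(1+0.062)^t    t·PV
  1        65.00        61.2053        61.2053
  2        65.00        57.6321       115.2642
  3        65.00        54.2675       162.8025
  4     1,065.00       837.2430     3,348.9721
  Σ                  1,010.3479     3,688.2441
Price P = Σ PV = 1,010.3479.
Macaulay duration = Σ(t·PV) / P = 3,688.2441 / 1,010.3479 = 3.65047 years.

3.650 years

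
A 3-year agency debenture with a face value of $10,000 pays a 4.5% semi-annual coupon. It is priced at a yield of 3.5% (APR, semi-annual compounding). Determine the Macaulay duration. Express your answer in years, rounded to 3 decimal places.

Periodic yield y = 0.0175. Discount each cash flow and weight by its period:
  t   CF        PV=CF/(1+0.0175)^t    t·PV
  1       225.00       221.1302       221.1302
  2       225.00       217.3270       434.6540
  3       225.00       213.5892       640.7676
  4       225.00       209.9157       839.6627
  5       225.00       206.3053     1,031.5266
  6    10,225.00     9,214.1825    55,285.0949
  Σ                 10,282.4499    58,452.8360
Price P = Σ PV = 10,282.4499.
Macaulay duration = Σ(t·PV) / P = 58,452.8360 / 10,282.4499 = 5.68472 half-year periods.
In years: 5.68472 / 2 = 2.84236 years.

2.842 years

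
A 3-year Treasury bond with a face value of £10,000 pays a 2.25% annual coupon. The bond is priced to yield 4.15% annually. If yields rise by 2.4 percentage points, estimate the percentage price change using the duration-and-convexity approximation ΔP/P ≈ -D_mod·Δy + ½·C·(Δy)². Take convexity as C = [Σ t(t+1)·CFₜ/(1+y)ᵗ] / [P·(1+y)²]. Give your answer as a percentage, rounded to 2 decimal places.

With y = 0.0415:
  t   CF        PV=CF/(1+0.0415)^t    t·PV        t(t+1)·PV
  1       225.00       216.0346       216.0346         432.0691
  2       225.00       207.4264       414.8527       1,244.5582
  3    10,225.00     9,050.7693    27,152.3078     108,609.2313
  Σ                  9,474.2302    27,783.1951     110,285.8586
P = 9,474.2302; D_Mac = 2.93250 yrs; D_mod = 2.81565 yrs; C = 10.73142.
Duration effect: -2.81565 × (+0.024) = -0.067576
Convexity effect: 0.5 × 10.73142 × (0.024)² = +0.0030907
ΔP/P ≈ -0.067576 + 0.0030907 = -0.064485 = -6.4485%.

-6.45%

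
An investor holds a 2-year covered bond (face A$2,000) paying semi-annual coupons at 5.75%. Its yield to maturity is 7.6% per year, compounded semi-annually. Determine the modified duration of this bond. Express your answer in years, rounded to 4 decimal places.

1.8459 years

Periodic yield y = 0.038. First find Macaulay duration:
  t   CF        PV=CF/(1+0.038)^t    t·PV
  1        57.50        55.3950        55.3950
  2        57.50        53.3670       106.7341
  3        57.50        51.4133       154.2400
  4     2,057.50     1,772.3538     7,089.4153
  Σ                  1,932.5292     7,405.7844
P = 1,932.5292; Macaulay duration = 7,405.7844 / 1,932.5292 = 3.83217 half-year periods = 1.91609 years.
Modified duration = D_Mac / (1 + y) = 1.91609 / 1.038 = 1.84594 years.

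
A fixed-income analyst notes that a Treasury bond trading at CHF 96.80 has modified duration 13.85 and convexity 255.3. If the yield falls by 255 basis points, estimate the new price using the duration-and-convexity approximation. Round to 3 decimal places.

CHF 139.022

Duration effect: -D_mod·Δy = -13.85 × (-0.0255) = +0.353175
Convexity effect: ½·C·(Δy)² = 0.5 × 255.3 × (-0.0255)² = +0.0830044125
ΔP/P ≈ +0.353175 + 0.0830044125 = +0.4361794125
New price ≈ 96.80 × (1 + 0.4361794125) = 139.02216713.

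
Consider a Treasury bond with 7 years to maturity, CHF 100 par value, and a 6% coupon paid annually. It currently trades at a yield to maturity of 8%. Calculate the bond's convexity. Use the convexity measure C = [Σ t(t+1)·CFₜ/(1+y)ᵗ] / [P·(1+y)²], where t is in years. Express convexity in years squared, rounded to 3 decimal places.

With y = 0.08:
  t   CF        PV=CF/(1+0.08)^t    t·PV        t(t+1)·PV
  1         6.00         5.5556         5.5556          11.1111
  2         6.00         5.1440        10.2881          30.8642
  3         6.00         4.7630        14.2890          57.1559
  4         6.00         4.4102        17.6407          88.2036
  5         6.00         4.0835        20.4175         122.5050
  6         6.00         3.7810        22.6861         158.8027
  7       106.00        61.8500       432.9499       3,463.5990
  Σ                     89.5873       523.8268       3,932.2415
P = 89.5873.
Convexity = Σ t(t+1)·PV / [P·(1+y)²] = 3,932.2415 / (89.5873 × 1.166400) = 37.63106.

37.631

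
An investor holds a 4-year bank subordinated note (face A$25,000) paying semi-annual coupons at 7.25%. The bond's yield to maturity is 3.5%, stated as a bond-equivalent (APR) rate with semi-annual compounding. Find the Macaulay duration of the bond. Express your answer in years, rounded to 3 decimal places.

3.577 years

Periodic yield y = 0.0175. Discount each cash flow and weight by its period:
  t   CF        PV=CF/(1+0.0175)^t    t·PV
  1       906.25       890.6634       890.6634
  2       906.25       875.3449     1,750.6897
  3       906.25       860.2898     2,580.8694
  4       906.25       845.4936     3,381.9746
  5       906.25       830.9520     4,154.7599
  6       906.25       816.6604     4,899.9626
  7       906.25       802.6147     5,618.3027
  8    25,906.25    22,549.0998   180,392.7985
  Σ                 28,471.1186   203,670.0208
Price P = Σ PV = 28,471.1186.
Macaulay duration = Σ(t·PV) / P = 203,670.0208 / 28,471.1186 = 7.15357 half-year periods.
In years: 7.15357 / 2 = 3.57678 years.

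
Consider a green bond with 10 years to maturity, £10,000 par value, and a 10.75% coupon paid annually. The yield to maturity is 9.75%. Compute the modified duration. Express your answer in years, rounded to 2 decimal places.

Periodic yield y = 0.0975. First find Macaulay duration:
  t   CF        PV=CF/(1+0.0975)^t    t·PV
  1     1,075.00       979.4989       979.4989
  2     1,075.00       892.4819     1,784.9638
  3     1,075.00       813.1953     2,439.5860
  4     1,075.00       740.9525     2,963.8099
  5     1,075.00       675.1275     3,375.6377
  6     1,075.00       615.1504     3,690.9022
  7     1,075.00       560.5015     3,923.5103
  8     1,075.00       510.7075     4,085.6600
  9     1,075.00       465.3371     4,188.0341
  10   11,075.00     4,368.1591    43,681.5908
  Σ                 10,621.1116    71,113.1936
P = 10,621.1116; Macaulay duration = 71,113.1936 / 10,621.1116 = 6.69546 years.
Modified duration = D_Mac / (1 + y) = 6.69546 / 1.0975 = 6.10064 years.

6.10 years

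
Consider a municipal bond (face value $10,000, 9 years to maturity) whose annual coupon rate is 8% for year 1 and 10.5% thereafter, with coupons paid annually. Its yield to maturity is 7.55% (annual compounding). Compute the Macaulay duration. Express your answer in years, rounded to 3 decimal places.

6.587 years

Periodic yield y = 0.0755. Discount each cash flow and weight by its year:
  t   CF        PV=CF/(1+0.0755)^t    t·PV
  1       800.00       743.8401       743.8401
  2     1,050.00       907.7546     1,815.5092
  3     1,050.00       844.0303     2,532.0910
  4     1,050.00       784.7795     3,139.1179
  5     1,050.00       729.6880     3,648.4402
  6     1,050.00       678.4640     4,070.7840
  7     1,050.00       630.8359     4,415.8513
  8     1,050.00       586.5513     4,692.4102
  9    11,050.00     5,739.4271    51,654.8441
  Σ                 11,645.3708    76,712.8880
Price P = Σ PV = 11,645.3708.
Macaulay duration = Σ(t·PV) / P = 76,712.8880 / 11,645.3708 = 6.58741 years.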